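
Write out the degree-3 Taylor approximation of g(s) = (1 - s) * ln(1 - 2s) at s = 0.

-2*s^3/3 - 2*s

Distribute the polynomial across the series and collect like powers.
g(0) = 0
g′(0) = -2
g′′(0) = 0
g′′′(0) = -4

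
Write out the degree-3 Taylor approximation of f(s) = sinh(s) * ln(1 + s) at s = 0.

-s^3/2 + s^2

Expand each factor separately, then convolve coefficients.
f(0) = 0
f′(0) = 0
f′′(0) = 2
f′′′(0) = -3
Dividing each by k! gives the coefficients c_0, ..., c_3.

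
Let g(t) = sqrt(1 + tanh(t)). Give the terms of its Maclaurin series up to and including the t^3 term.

-5*t^3/48 - t^2/8 + t/2 + 1

Plug the Maclaurin series of the inner function into that of the outer and collect terms.
g(0) = 1
g′(0) = 1/2
g′′(0) = -1/4
g′′′(0) = -5/8
Dividing each by k! gives the coefficients c_0, ..., c_3.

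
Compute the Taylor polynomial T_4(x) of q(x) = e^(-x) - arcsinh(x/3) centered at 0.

x^4/24 - 13*x^3/81 + x^2/2 - 4*x/3 + 1

Combine the two series term by term.
q(0) = 1
q′(0) = -4/3
q′′(0) = 1
q′′′(0) = -26/27
q^(4)(0) = 1
Dividing each by k! gives the coefficients c_0, ..., c_4.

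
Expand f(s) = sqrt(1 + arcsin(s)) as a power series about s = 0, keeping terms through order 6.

Plug the Maclaurin series of the inner function into that of the outer and collect terms.
[s^0] = 1;  [s^1] = 1/2;  [s^2] = -1/8;  [s^3] = 7/48;  [s^4] = -31/384;  [s^5] = 123/1280;  [s^6] = -3169/46080.

-3169*s^6/46080 + 123*s^5/1280 - 31*s^4/384 + 7*s^3/48 - s^2/8 + s/2 + 1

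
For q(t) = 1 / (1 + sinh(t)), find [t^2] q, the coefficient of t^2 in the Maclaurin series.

1

Expand as Σ (-1)^k u^k with u equal to the inner function's series.
[t^0] = 1;  [t^1] = -1;  [t^2] = 1.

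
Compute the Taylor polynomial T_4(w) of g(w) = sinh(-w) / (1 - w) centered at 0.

Expand each factor separately, then convolve coefficients.
[w^0] = 0;  [w^1] = -1;  [w^2] = -1;  [w^3] = -7/6;  [w^4] = -7/6.

-7*w^4/6 - 7*w^3/6 - w^2 - w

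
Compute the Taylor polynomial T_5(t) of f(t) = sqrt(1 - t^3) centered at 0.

1 - t^3/2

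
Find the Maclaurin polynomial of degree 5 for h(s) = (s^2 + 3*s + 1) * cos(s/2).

Multiply each power in the prefactor through the base expansion.

s^5/128 - 47*s^4/384 - 3*s^3/8 + 7*s^2/8 + 3*s + 1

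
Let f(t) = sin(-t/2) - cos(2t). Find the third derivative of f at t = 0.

Combine the two series term by term.
The coefficient of t^3 in the expansion is 1/48, so f′′′(0) = 3! * (1/48) = 1/8.

1/8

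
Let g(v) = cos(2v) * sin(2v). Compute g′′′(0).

Write out both Maclaurin series and multiply, keeping only the needed powers.
The coefficient of v^3 in the expansion is -16/3, so g′′′(0) = 3! * (-16/3) = -32.

-32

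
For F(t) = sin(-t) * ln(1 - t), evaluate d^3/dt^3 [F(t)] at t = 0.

Take the Cauchy product of the two expansions.
The coefficient of t^3 in the expansion is 1/2, so F′′′(0) = 3! * (1/2) = 3.

3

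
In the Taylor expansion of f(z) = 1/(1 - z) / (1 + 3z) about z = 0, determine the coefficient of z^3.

-20

Multiply the two series term by term and collect like powers.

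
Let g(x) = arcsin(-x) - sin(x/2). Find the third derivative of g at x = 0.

-7/8

Combine the two series term by term.
From the series, [x^3] g = -7/48; multiply by 3! = 6 to get -7/8.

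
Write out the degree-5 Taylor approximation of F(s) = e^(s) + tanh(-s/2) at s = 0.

Add the two expansions coefficient-wise.
F(0) = 1
F′(0) = 1/2
F′′(0) = 1
F′′′(0) = 5/4
F^(4)(0) = 1
F^(5)(0) = 1/2

s^5/240 + s^4/24 + 5*s^3/24 + s^2/2 + s/2 + 1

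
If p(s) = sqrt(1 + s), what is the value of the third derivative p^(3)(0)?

The coefficient of s^3 in the expansion is 1/16, so p′′′(0) = 3! * (1/16) = 3/8.

3/8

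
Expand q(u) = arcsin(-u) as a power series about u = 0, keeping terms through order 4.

-u^3/6 - u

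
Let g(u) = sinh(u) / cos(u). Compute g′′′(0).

4

Write the quotient as an unknown series and match coefficients against numerator = denominator · series.
The coefficient of u^3 in the expansion is 2/3, so g′′′(0) = 3! * (2/3) = 4.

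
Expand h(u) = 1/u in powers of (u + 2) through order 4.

h(-2) = -1/2
h′(-2) = -1/4
h′′(-2) = -1/4
h′′′(-2) = -3/8
h^(4)(-2) = -3/4

-(u + 2)^4/32 - (u + 2)^3/16 - (u + 2)^2/8 - (u + 2)/4 - 1/2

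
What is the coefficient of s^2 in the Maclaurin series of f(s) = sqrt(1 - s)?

-1/8

f(0) = 1
f′(0) = -1/2
f′′(0) = -1/4
So c_2 = f′′(0)/2! = -1/8.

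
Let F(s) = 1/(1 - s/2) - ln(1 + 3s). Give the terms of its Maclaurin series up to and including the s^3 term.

Combine the two series term by term.
F(0) = 1
F′(0) = -5/2
F′′(0) = 19/2
F′′′(0) = -213/4

-71*s^3/8 + 19*s^2/4 - 5*s/2 + 1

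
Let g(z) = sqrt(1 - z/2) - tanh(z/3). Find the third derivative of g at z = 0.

47/1728

Combine the two series term by term.
From the series, [z^3] g = 47/10368; multiply by 3! = 6 to get 47/1728.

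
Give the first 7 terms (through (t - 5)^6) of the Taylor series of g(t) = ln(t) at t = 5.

[(t - 5)^0] = ln(5);  [(t - 5)^1] = 1/5;  [(t - 5)^2] = -1/50;  [(t - 5)^3] = 1/375;  [(t - 5)^4] = -1/2500;  [(t - 5)^5] = 1/15625;  [(t - 5)^6] = -1/93750.

-(t - 5)^6/93750 + (t - 5)^5/15625 - (t - 5)^4/2500 + (t - 5)^3/375 - (t - 5)^2/50 + (t - 5)/5 + ln(5)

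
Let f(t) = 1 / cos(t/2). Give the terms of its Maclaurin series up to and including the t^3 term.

t^2/8 + 1

Write the quotient as an unknown series and match coefficients against numerator = denominator · series.
f(0) = 1
f′(0) = 0
f′′(0) = 1/4
f′′′(0) = 0
The Taylor polynomial is Σ f^(k)(0)/k! · t^k.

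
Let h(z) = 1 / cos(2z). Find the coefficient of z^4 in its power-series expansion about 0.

10/3

Invert the denominator's series and multiply.
h(0) = 1
h′(0) = 0
h′′(0) = 4
h′′′(0) = 0
h^(4)(0) = 80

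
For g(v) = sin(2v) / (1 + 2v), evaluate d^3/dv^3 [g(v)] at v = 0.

Expand each factor separately, then convolve coefficients.
The coefficient of v^3 in the expansion is 20/3, so g′′′(0) = 3! * (20/3) = 40.

40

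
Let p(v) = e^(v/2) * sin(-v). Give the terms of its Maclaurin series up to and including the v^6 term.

Write out both Maclaurin series and multiply, keeping only the needed powers.

-11*v^6/11520 + 19*v^5/1920 + v^4/16 + v^3/24 - v^2/2 - v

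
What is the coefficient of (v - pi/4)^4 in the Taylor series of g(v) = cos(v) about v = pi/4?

c_4 = g^(4)(pi/4)/4! = sqrt(2)/48.

sqrt(2)/48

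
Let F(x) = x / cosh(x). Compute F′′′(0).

Divide the numerator series by the denominator series (power-series long division).
The coefficient of x^3 in the expansion is -1/2, so F′′′(0) = 3! * (-1/2) = -3.

-3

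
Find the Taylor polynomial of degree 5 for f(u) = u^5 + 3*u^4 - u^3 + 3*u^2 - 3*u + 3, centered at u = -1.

(u + 1)^5 - 2*(u + 1)^4 - 3*(u + 1)^3 + 14*(u + 1)^2 - 19*(u + 1) + 12

Apply the Taylor formula c_k = f^(k)(a)/k!.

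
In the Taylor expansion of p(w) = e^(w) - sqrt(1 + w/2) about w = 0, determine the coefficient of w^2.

Add the two expansions coefficient-wise.
p(0) = 0
p′(0) = 3/4
p′′(0) = 17/16
The Taylor polynomial is Σ p^(k)(0)/k! · w^k.

17/32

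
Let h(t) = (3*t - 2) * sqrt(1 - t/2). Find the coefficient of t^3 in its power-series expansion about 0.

Shift and add copies of the series according to the polynomial's terms.
h(0) = -2
h′(0) = 7/2
h′′(0) = -11/8
h′′′(0) = -15/32

-5/64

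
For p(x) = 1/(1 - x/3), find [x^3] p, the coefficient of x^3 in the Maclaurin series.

1/27

Compute the successive derivatives at the expansion point and divide by k!.
[x^0] = 1;  [x^1] = 1/3;  [x^2] = 1/9;  [x^3] = 1/27.
So c_3 = p′′′(0)/3! = 1/27.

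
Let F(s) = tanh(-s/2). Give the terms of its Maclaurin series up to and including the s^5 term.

-s^5/240 + s^3/24 - s/2

F(0) = 0
F′(0) = -1/2
F′′(0) = 0
F′′′(0) = 1/4
F^(4)(0) = 0
F^(5)(0) = -1/2
The Taylor polynomial is Σ F^(k)(0)/k! · s^k.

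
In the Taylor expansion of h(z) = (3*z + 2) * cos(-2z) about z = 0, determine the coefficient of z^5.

2

Distribute the polynomial across the series and collect like powers.
[z^0] = 2;  [z^1] = 3;  [z^2] = -4;  [z^3] = -6;  [z^4] = 4/3;  [z^5] = 2.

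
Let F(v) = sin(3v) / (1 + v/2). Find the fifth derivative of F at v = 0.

261/2

Multiply the two series term by term and collect like powers.
From the series, [v^5] F = 87/80; multiply by 5! = 120 to get 261/2.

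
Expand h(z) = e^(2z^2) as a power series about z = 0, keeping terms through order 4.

2*z^4 + 2*z^2 + 1

[z^0] = 1;  [z^1] = 0;  [z^2] = 2;  [z^3] = 0;  [z^4] = 2.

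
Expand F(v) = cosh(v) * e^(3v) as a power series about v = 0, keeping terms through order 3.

6*v^3 + 5*v^2 + 3*v + 1

Write out both Maclaurin series and multiply, keeping only the needed powers.
F(0) = 1
F′(0) = 3
F′′(0) = 10
F′′′(0) = 36
Then c_k = F^(k)(0)/k! gives each Taylor coefficient.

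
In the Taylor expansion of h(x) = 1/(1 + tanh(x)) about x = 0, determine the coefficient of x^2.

1

Plug the Maclaurin series of the inner function into that of the outer and collect terms.
[x^0] = 1;  [x^1] = -1;  [x^2] = 1.
So c_2 = h′′(0)/2! = 1.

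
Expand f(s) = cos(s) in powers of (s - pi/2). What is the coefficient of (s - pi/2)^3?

f(pi/2) = 0
f′(pi/2) = -1
f′′(pi/2) = 0
f′′′(pi/2) = 1
So c_3 = f′′′(pi/2)/3! = 1/6.

1/6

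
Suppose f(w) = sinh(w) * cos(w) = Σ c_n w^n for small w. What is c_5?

Expand each factor separately, then convolve coefficients.
f(0) = 0
f′(0) = 1
f′′(0) = 0
f′′′(0) = -2
f^(4)(0) = 0
f^(5)(0) = -4

-1/30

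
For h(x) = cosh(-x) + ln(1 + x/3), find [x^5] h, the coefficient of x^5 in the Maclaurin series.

Add the two expansions coefficient-wise.

1/1215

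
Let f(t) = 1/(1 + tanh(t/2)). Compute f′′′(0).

-1/2

Compose series: expand the inner function first, then feed it into the outer expansion.
The coefficient of t^3 in the expansion is -1/12, so f′′′(0) = 3! * (-1/12) = -1/2.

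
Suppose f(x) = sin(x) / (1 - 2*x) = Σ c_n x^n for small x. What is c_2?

Expand 1/(denominator) as a geometric series and multiply by the numerator's series.
f(0) = 0
f′(0) = 1
f′′(0) = 4
So c_2 = f′′(0)/2! = 2.

2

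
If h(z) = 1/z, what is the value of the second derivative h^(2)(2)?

1/4

The coefficient of (z - 2)^2 in the expansion is 1/8, so h′′(2) = 2! * (1/8) = 1/4.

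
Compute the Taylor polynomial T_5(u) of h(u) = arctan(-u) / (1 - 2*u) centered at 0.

Use 1/(1 - r) = Σ r^k on the denominator, then take the Cauchy product.
[u^0] = 0;  [u^1] = -1;  [u^2] = -2;  [u^3] = -11/3;  [u^4] = -22/3;  [u^5] = -223/15.

-223*u^5/15 - 22*u^4/3 - 11*u^3/3 - 2*u^2 - u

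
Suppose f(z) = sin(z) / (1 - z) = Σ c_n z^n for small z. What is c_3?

Multiply the two series term by term and collect like powers.
f(0) = 0
f′(0) = 1
f′′(0) = 2
f′′′(0) = 5

5/6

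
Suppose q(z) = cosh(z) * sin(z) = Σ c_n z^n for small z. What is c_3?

Expand each factor separately, then convolve coefficients.
q(0) = 0
q′(0) = 1
q′′(0) = 0
q′′′(0) = 2

1/3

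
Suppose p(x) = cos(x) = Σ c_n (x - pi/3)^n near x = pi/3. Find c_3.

sqrt(3)/12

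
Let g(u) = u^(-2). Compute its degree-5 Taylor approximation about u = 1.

Differentiate repeatedly and evaluate at the center.
g(1) = 1
g′(1) = -2
g′′(1) = 6
g′′′(1) = -24
g^(4)(1) = 120
g^(5)(1) = -720
The Taylor polynomial is Σ g^(k)(1)/k! · (u - 1)^k.

-6*(u - 1)^5 + 5*(u - 1)^4 - 4*(u - 1)^3 + 3*(u - 1)^2 - 2*(u - 1) + 1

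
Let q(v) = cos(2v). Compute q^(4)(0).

From the series, [v^4] q = 2/3; multiply by 4! = 24 to get 16.

16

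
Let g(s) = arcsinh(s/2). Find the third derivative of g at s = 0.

Differentiate repeatedly and evaluate at the center.
From the series, [s^3] g = -1/48; multiply by 3! = 6 to get -1/8.

-1/8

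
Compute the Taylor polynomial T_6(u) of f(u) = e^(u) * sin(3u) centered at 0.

Write out both Maclaurin series and multiply, keeping only the needed powers.

13*u^6/10 - u^5/10 - 4*u^4 - 3*u^3 + 3*u^2 + 3*u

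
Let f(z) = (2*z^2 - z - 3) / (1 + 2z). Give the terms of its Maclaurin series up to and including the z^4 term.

Multiply each power in the prefactor through the base expansion.
f(0) = -3
f′(0) = 5
f′′(0) = -16
f′′′(0) = 96
f^(4)(0) = -768
The Taylor polynomial is Σ f^(k)(0)/k! · z^k.

-32*z^4 + 16*z^3 - 8*z^2 + 5*z - 3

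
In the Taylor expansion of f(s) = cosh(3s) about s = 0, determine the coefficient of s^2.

9/2

[s^0] = 1;  [s^1] = 0;  [s^2] = 9/2.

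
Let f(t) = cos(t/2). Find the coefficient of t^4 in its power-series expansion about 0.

1/384

f(0) = 1
f′(0) = 0
f′′(0) = -1/4
f′′′(0) = 0
f^(4)(0) = 1/16
So c_4 = f^(4)(0)/4! = 1/384.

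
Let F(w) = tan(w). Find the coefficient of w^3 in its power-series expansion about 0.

1/3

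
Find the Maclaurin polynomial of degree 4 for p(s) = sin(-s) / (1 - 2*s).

Use 1/(1 - r) = Σ r^k on the denominator, then take the Cauchy product.
[s^0] = 0;  [s^1] = -1;  [s^2] = -2;  [s^3] = -23/6;  [s^4] = -23/3.

-23*s^4/3 - 23*s^3/6 - 2*s^2 - s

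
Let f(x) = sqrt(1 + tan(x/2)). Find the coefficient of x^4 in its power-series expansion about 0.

-47/6144

Compose series: expand the inner function first, then feed it into the outer expansion.
[x^0] = 1;  [x^1] = 1/4;  [x^2] = -1/32;  [x^3] = 11/384;  [x^4] = -47/6144.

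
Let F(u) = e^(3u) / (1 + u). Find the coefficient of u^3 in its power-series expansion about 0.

2

Multiply the two series term by term and collect like powers.
F(0) = 1
F′(0) = 2
F′′(0) = 5
F′′′(0) = 12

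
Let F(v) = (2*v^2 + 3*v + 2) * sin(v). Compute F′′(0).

6

Distribute the polynomial across the series and collect like powers.
The coefficient of v^2 in the expansion is 3, so F′′(0) = 2! * (3) = 6.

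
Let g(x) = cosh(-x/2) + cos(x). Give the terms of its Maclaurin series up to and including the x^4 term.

17*x^4/384 - 3*x^2/8 + 2

Add the two expansions coefficient-wise.
g(0) = 2
g′(0) = 0
g′′(0) = -3/4
g′′′(0) = 0
g^(4)(0) = 17/16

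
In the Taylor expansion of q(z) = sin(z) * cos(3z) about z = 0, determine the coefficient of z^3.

Write out both Maclaurin series and multiply, keeping only the needed powers.
q(0) = 0
q′(0) = 1
q′′(0) = 0
q′′′(0) = -28
So c_3 = q′′′(0)/3! = -14/3.

-14/3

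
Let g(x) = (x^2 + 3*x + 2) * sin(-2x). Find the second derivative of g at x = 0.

-12

Shift and add copies of the series according to the polynomial's terms.
From the series, [x^2] g = -6; multiply by 2! = 2 to get -12.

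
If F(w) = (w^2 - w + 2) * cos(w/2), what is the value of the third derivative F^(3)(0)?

Distribute the polynomial across the series and collect like powers.
From the series, [w^3] F = 1/8; multiply by 3! = 6 to get 3/4.

3/4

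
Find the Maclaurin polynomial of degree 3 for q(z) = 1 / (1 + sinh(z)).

-7*z^3/6 + z^2 - z + 1

Use the geometric series for the reciprocal, then substitute.
q(0) = 1
q′(0) = -1
q′′(0) = 2
q′′′(0) = -7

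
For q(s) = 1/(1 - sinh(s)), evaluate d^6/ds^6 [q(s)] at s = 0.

Let u equal the inner series; expand the outer function in u and truncate.
The coefficient of s^6 in the expansion is 77/45, so q^(6)(0) = 6! * (77/45) = 1232.

1232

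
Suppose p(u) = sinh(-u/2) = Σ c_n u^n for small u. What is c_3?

p(0) = 0
p′(0) = -1/2
p′′(0) = 0
p′′′(0) = -1/8
So c_3 = p′′′(0)/3! = -1/48.

-1/48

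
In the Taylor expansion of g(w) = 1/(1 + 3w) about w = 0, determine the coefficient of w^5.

-243

g(0) = 1
g′(0) = -3
g′′(0) = 18
g′′′(0) = -162
g^(4)(0) = 1944
g^(5)(0) = -29160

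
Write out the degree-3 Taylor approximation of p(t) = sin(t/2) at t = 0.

Compute the successive derivatives at the expansion point and divide by k!.
p(0) = 0
p′(0) = 1/2
p′′(0) = 0
p′′′(0) = -1/8

-t^3/48 + t/2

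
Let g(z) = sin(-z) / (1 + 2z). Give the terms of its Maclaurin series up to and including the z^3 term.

-23*z^3/6 + 2*z^2 - z

Expand each factor separately, then convolve coefficients.
g(0) = 0
g′(0) = -1
g′′(0) = 4
g′′′(0) = -23
Then c_k = g^(k)(0)/k! gives each Taylor coefficient.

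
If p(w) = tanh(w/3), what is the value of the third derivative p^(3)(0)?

The coefficient of w^3 in the expansion is -1/81, so p′′′(0) = 3! * (-1/81) = -2/27.

-2/27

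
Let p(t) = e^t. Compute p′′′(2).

Apply the Taylor formula c_k = f^(k)(a)/k!.
From the series, [(t - 2)^3] p = e^(2)/6; multiply by 3! = 6 to get e^(2).

e^(2)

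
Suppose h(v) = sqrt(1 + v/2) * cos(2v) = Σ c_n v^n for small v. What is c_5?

3733/24576

Write out both Maclaurin series and multiply, keeping only the needed powers.
[v^0] = 1;  [v^1] = 1/4;  [v^2] = -65/32;  [v^3] = -63/128;  [v^4] = 4465/6144;  [v^5] = 3733/24576.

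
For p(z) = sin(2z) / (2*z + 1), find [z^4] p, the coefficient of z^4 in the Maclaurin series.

-40/3

Expand 1/(denominator) as a geometric series and multiply by the numerator's series.
[z^0] = 0;  [z^1] = 2;  [z^2] = -4;  [z^3] = 20/3;  [z^4] = -40/3.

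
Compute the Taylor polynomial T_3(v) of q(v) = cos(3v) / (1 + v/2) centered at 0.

17*v^3/8 - 17*v^2/4 - v/2 + 1

Expand each factor separately, then convolve coefficients.
q(0) = 1
q′(0) = -1/2
q′′(0) = -17/2
q′′′(0) = 51/4
The Taylor polynomial is Σ q^(k)(0)/k! · v^k.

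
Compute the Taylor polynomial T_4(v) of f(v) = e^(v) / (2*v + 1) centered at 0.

233*v^4/24 - 29*v^3/6 + 5*v^2/2 - v + 1

Expand 1/(denominator) as a geometric series and multiply by the numerator's series.
f(0) = 1
f′(0) = -1
f′′(0) = 5
f′′′(0) = -29
f^(4)(0) = 233
Dividing each by k! gives the coefficients c_0, ..., c_4.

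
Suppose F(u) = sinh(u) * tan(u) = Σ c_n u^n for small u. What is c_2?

1

Multiply the two series term by term and collect like powers.
F(0) = 0
F′(0) = 0
F′′(0) = 2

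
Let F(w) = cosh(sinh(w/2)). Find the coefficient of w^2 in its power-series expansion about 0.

1/8

Let u equal the inner series; expand the outer function in u and truncate.
F(0) = 1
F′(0) = 0
F′′(0) = 1/4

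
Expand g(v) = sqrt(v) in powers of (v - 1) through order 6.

[(v - 1)^0] = 1;  [(v - 1)^1] = 1/2;  [(v - 1)^2] = -1/8;  [(v - 1)^3] = 1/16;  [(v - 1)^4] = -5/128;  [(v - 1)^5] = 7/256;  [(v - 1)^6] = -21/1024.

-21*(v - 1)^6/1024 + 7*(v - 1)^5/256 - 5*(v - 1)^4/128 + (v - 1)^3/16 - (v - 1)^2/8 + (v - 1)/2 + 1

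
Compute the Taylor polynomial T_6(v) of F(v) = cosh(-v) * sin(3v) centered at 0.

Take the Cauchy product of the two expansions.
[v^0] = 0;  [v^1] = 3;  [v^2] = 0;  [v^3] = -3;  [v^4] = 0;  [v^5] = -1/10;  [v^6] = 0.

-v^5/10 - 3*v^3 + 3*v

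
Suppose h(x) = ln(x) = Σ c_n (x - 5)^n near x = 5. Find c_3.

1/375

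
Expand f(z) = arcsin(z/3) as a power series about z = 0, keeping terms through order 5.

f(0) = 0
f′(0) = 1/3
f′′(0) = 0
f′′′(0) = 1/27
f^(4)(0) = 0
f^(5)(0) = 1/27

z^5/3240 + z^3/162 + z/3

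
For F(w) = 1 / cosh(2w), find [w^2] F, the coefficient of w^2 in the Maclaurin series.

Write the quotient as an unknown series and match coefficients against numerator = denominator · series.
[w^0] = 1;  [w^1] = 0;  [w^2] = -2.
So c_2 = F′′(0)/2! = -2.

-2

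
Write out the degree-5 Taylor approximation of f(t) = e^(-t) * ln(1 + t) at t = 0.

Multiply the two series term by term and collect like powers.
f(0) = 0
f′(0) = 1
f′′(0) = -3
f′′′(0) = 8
f^(4)(0) = -24
f^(5)(0) = 89
The Taylor polynomial is Σ f^(k)(0)/k! · t^k.

89*t^5/120 - t^4 + 4*t^3/3 - 3*t^2/2 + t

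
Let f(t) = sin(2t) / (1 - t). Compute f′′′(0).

Take the Cauchy product of the two expansions.
The coefficient of t^3 in the expansion is 2/3, so f′′′(0) = 3! * (2/3) = 4.

4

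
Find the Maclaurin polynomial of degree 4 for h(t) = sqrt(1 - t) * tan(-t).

11*t^4/48 - 5*t^3/24 + t^2/2 - t

Multiply the two series term by term and collect like powers.
h(0) = 0
h′(0) = -1
h′′(0) = 1
h′′′(0) = -5/4
h^(4)(0) = 11/2
Dividing each by k! gives the coefficients c_0, ..., c_4.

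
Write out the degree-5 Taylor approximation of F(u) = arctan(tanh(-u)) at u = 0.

-2*u^5/3 + 2*u^3/3 - u

Plug the Maclaurin series of the inner function into that of the outer and collect terms.
F(0) = 0
F′(0) = -1
F′′(0) = 0
F′′′(0) = 4
F^(4)(0) = 0
F^(5)(0) = -80
The Taylor polynomial is Σ F^(k)(0)/k! · u^k.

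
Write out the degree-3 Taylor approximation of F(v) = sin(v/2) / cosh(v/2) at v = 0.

-v^3/12 + v/2

Divide the numerator series by the denominator series (power-series long division).
[v^0] = 0;  [v^1] = 1/2;  [v^2] = 0;  [v^3] = -1/12.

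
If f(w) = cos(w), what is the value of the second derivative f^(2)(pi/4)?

Use the known series and substitute for the argument.
From the series, [(w - pi/4)^2] f = -sqrt(2)/4; multiply by 2! = 2 to get -sqrt(2)/2.

-sqrt(2)/2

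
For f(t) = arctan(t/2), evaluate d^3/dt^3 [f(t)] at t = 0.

From the series, [t^3] f = -1/24; multiply by 3! = 6 to get -1/4.

-1/4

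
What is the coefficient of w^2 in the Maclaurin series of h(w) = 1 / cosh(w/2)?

Invert the denominator's series and multiply.
h(0) = 1
h′(0) = 0
h′′(0) = -1/4

-1/8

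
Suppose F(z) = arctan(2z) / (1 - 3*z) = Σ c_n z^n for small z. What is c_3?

46/3

Expand 1/(denominator) as a geometric series and multiply by the numerator's series.
F(0) = 0
F′(0) = 2
F′′(0) = 12
F′′′(0) = 92
Dividing each by k! gives the coefficients c_0, ..., c_3.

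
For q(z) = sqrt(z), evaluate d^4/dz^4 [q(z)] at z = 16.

-15/262144

From the series, [(z - 16)^4] q = -5/2097152; multiply by 4! = 24 to get -15/262144.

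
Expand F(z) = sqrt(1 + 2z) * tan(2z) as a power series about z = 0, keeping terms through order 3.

Write out both Maclaurin series and multiply, keeping only the needed powers.
F(0) = 0
F′(0) = 2
F′′(0) = 4
F′′′(0) = 10
The Taylor polynomial is Σ F^(k)(0)/k! · z^k.

5*z^3/3 + 2*z^2 + 2*z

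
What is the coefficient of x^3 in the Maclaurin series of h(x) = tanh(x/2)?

-1/24

[x^0] = 0;  [x^1] = 1/2;  [x^2] = 0;  [x^3] = -1/24.
So c_3 = h′′′(0)/3! = -1/24.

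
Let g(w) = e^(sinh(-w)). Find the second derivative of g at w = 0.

1

Compose series: expand the inner function first, then feed it into the outer expansion.
From the series, [w^2] g = 1/2; multiply by 2! = 2 to get 1.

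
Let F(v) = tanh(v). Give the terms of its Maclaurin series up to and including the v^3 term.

-v^3/3 + v

Differentiate repeatedly and evaluate at the center.
[v^0] = 0;  [v^1] = 1;  [v^2] = 0;  [v^3] = -1/3.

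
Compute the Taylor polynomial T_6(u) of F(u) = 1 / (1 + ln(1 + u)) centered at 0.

Expand as Σ (-1)^k u^k with u equal to the inner function's series.
F(0) = 1
F′(0) = -1
F′′(0) = 3
F′′′(0) = -14
F^(4)(0) = 88
F^(5)(0) = -694
F^(6)(0) = 6578

3289*u^6/360 - 347*u^5/60 + 11*u^4/3 - 7*u^3/3 + 3*u^2/2 - u + 1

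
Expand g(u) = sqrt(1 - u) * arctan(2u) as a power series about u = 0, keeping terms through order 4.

29*u^4/24 - 35*u^3/12 - u^2 + 2*u

Write out both Maclaurin series and multiply, keeping only the needed powers.
[u^0] = 0;  [u^1] = 2;  [u^2] = -1;  [u^3] = -35/12;  [u^4] = 29/24.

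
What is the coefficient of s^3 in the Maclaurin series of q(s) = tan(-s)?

q(0) = 0
q′(0) = -1
q′′(0) = 0
q′′′(0) = -2
So c_3 = q′′′(0)/3! = -1/3.

-1/3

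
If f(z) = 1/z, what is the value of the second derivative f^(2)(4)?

1/32

From the series, [(z - 4)^2] f = 1/64; multiply by 2! = 2 to get 1/32.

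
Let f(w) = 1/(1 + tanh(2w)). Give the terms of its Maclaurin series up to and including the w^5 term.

Substitute the inner expansion into the outer series and collect powers.
[w^0] = 1;  [w^1] = -2;  [w^2] = 4;  [w^3] = -16/3;  [w^4] = 16/3;  [w^5] = -64/15.

-64*w^5/15 + 16*w^4/3 - 16*w^3/3 + 4*w^2 - 2*w + 1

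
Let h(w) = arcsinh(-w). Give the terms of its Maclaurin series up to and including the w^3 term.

w^3/6 - w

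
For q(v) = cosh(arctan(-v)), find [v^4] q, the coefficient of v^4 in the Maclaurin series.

-7/24

Let u equal the inner series; expand the outer function in u and truncate.
[v^0] = 1;  [v^1] = 0;  [v^2] = 1/2;  [v^3] = 0;  [v^4] = -7/24.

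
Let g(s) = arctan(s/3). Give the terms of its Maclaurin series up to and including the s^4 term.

-s^3/81 + s/3

[s^0] = 0;  [s^1] = 1/3;  [s^2] = 0;  [s^3] = -1/81;  [s^4] = 0.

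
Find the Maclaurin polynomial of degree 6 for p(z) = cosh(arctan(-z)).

29*z^6/144 - 7*z^4/24 + z^2/2 + 1

Let u equal the inner series; expand the outer function in u and truncate.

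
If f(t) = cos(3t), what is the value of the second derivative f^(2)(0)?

-9

From the series, [t^2] f = -9/2; multiply by 2! = 2 to get -9.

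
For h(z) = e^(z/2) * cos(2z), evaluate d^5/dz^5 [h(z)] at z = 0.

1121/32

Write out both Maclaurin series and multiply, keeping only the needed powers.
From the series, [z^5] h = 1121/3840; multiply by 5! = 120 to get 1121/32.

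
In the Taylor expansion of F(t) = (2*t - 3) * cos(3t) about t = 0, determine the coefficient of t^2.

27/2

Shift and add copies of the series according to the polynomial's terms.
F(0) = -3
F′(0) = 2
F′′(0) = 27
So c_2 = F′′(0)/2! = 27/2.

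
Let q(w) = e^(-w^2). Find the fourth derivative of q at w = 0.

The coefficient of w^4 in the expansion is 1/2, so q^(4)(0) = 4! * (1/2) = 12.

12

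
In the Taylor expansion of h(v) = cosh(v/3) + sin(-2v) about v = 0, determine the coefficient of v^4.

Add the two expansions coefficient-wise.
h(0) = 1
h′(0) = -2
h′′(0) = 1/9
h′′′(0) = 8
h^(4)(0) = 1/81
So c_4 = h^(4)(0)/4! = 1/1944.

1/1944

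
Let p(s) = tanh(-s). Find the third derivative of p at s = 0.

2

Compute the successive derivatives at the expansion point and divide by k!.
The coefficient of s^3 in the expansion is 1/3, so p′′′(0) = 3! * (1/3) = 2.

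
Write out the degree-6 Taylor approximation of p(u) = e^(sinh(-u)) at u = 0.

Plug the Maclaurin series of the inner function into that of the outer and collect terms.

37*u^6/720 - u^5/10 + 5*u^4/24 - u^3/3 + u^2/2 - u + 1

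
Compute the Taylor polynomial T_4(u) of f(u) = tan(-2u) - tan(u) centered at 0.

-3*u^3 - 3*u

Combine the two series term by term.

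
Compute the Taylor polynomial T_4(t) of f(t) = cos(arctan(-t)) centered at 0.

3*t^4/8 - t^2/2 + 1

Plug the Maclaurin series of the inner function into that of the outer and collect terms.
[t^0] = 1;  [t^1] = 0;  [t^2] = -1/2;  [t^3] = 0;  [t^4] = 3/8.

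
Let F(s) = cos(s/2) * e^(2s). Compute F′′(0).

15/4

Write out both Maclaurin series and multiply, keeping only the needed powers.
From the series, [s^2] F = 15/8; multiply by 2! = 2 to get 15/4.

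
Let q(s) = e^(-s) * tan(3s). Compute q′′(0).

-6

Take the Cauchy product of the two expansions.
The coefficient of s^2 in the expansion is -3, so q′′(0) = 2! * (-3) = -6.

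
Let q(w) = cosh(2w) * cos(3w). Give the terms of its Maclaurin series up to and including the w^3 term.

Expand each factor separately, then convolve coefficients.
[w^0] = 1;  [w^1] = 0;  [w^2] = -5/2;  [w^3] = 0.

1 - 5*w^2/2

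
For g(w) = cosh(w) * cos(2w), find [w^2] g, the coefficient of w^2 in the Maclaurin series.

Multiply the two series term by term and collect like powers.
g(0) = 1
g′(0) = 0
g′′(0) = -3
The Taylor polynomial is Σ g^(k)(0)/k! · w^k.

-3/2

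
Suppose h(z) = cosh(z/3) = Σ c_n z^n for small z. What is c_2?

1/18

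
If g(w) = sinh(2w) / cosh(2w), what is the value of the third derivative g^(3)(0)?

Divide the numerator series by the denominator series (power-series long division).
The coefficient of w^3 in the expansion is -8/3, so g′′′(0) = 3! * (-8/3) = -16.

-16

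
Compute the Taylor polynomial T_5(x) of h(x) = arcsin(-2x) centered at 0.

[x^0] = 0;  [x^1] = -2;  [x^2] = 0;  [x^3] = -4/3;  [x^4] = 0;  [x^5] = -12/5.

-12*x^5/5 - 4*x^3/3 - 2*x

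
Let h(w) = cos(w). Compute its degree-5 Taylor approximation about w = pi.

-(w - pi)^4/24 + (w - pi)^2/2 - 1

h(pi) = -1
h′(pi) = 0
h′′(pi) = 1
h′′′(pi) = 0
h^(4)(pi) = -1
h^(5)(pi) = 0
Dividing each by k! gives the coefficients c_0, ..., c_5.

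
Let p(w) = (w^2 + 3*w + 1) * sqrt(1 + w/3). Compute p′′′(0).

55/72

Multiply each power in the prefactor through the base expansion.
From the series, [w^3] p = 55/432; multiply by 3! = 6 to get 55/72.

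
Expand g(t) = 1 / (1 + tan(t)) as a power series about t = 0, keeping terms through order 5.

-32*t^5/15 + 5*t^4/3 - 4*t^3/3 + t^2 - t + 1

Use the geometric series for the reciprocal, then substitute.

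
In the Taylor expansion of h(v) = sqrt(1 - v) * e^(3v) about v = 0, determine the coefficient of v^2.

Write out both Maclaurin series and multiply, keeping only the needed powers.
h(0) = 1
h′(0) = 5/2
h′′(0) = 23/4

23/8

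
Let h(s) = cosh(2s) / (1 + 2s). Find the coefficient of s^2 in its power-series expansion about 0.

Take the Cauchy product of the two expansions.
[s^0] = 1;  [s^1] = -2;  [s^2] = 6.

6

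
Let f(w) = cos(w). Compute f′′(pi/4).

-sqrt(2)/2

The coefficient of (w - pi/4)^2 in the expansion is -sqrt(2)/4, so f′′(pi/4) = 2! * (-sqrt(2)/4) = -sqrt(2)/2.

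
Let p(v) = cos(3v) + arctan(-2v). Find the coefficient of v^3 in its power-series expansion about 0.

Add the two expansions coefficient-wise.
p(0) = 1
p′(0) = -2
p′′(0) = -9
p′′′(0) = 16
The Taylor polynomial is Σ p^(k)(0)/k! · v^k.

8/3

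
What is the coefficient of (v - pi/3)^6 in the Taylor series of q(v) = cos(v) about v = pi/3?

q(pi/3) = 1/2
q′(pi/3) = -sqrt(3)/2
q′′(pi/3) = -1/2
q′′′(pi/3) = sqrt(3)/2
q^(4)(pi/3) = 1/2
q^(5)(pi/3) = -sqrt(3)/2
q^(6)(pi/3) = -1/2
Then c_k = q^(k)(pi/3)/k! gives each Taylor coefficient.

-1/1440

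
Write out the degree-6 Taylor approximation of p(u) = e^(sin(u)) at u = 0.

-u^6/240 - u^5/15 - u^4/8 + u^2/2 + u + 1

Plug the Maclaurin series of the inner function into that of the outer and collect terms.
p(0) = 1
p′(0) = 1
p′′(0) = 1
p′′′(0) = 0
p^(4)(0) = -3
p^(5)(0) = -8
p^(6)(0) = -3
Dividing each by k! gives the coefficients c_0, ..., c_6.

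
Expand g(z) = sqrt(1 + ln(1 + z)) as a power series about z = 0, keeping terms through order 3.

Compose series: expand the inner function first, then feed it into the outer expansion.
[z^0] = 1;  [z^1] = 1/2;  [z^2] = -3/8;  [z^3] = 17/48.

17*z^3/48 - 3*z^2/8 + z/2 + 1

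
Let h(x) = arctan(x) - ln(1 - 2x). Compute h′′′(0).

Combine the two series term by term.
From the series, [x^3] h = 7/3; multiply by 3! = 6 to get 14.

14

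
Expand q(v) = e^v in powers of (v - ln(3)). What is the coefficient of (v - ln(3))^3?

1/2

q(ln(3)) = 3
q′(ln(3)) = 3
q′′(ln(3)) = 3
q′′′(ln(3)) = 3
So c_3 = q′′′(ln(3))/3! = 1/2.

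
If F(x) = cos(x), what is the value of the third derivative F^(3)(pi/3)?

sqrt(3)/2

The coefficient of (x - pi/3)^3 in the expansion is sqrt(3)/12, so F′′′(pi/3) = 3! * (sqrt(3)/12) = sqrt(3)/2.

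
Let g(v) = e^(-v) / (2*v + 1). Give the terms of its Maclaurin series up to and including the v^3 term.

Use 1/(1 - r) = Σ r^k on the denominator, then take the Cauchy product.
[v^0] = 1;  [v^1] = -3;  [v^2] = 13/2;  [v^3] = -79/6.

-79*v^3/6 + 13*v^2/2 - 3*v + 1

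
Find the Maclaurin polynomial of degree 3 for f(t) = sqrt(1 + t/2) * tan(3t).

Write out both Maclaurin series and multiply, keeping only the needed powers.
f(0) = 0
f′(0) = 3
f′′(0) = 3/2
f′′′(0) = 855/16
Then c_k = f^(k)(0)/k! gives each Taylor coefficient.

285*t^3/32 + 3*t^2/4 + 3*t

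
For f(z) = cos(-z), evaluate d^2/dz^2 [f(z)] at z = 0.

-1

Apply the Taylor formula c_k = f^(k)(a)/k!.
The coefficient of z^2 in the expansion is -1/2, so f′′(0) = 2! * (-1/2) = -1.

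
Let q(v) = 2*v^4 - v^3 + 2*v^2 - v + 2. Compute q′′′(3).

From the series, [(v - 3)^3] q = 23; multiply by 3! = 6 to get 138.

138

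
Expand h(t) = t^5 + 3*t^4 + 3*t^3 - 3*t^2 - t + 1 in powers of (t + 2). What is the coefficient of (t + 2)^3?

Use the known series and substitute for the argument.
[(t + 2)^0] = -17;  [(t + 2)^1] = 31;  [(t + 2)^2] = -29;  [(t + 2)^3] = 19.
So c_3 = h′′′(-2)/3! = 19.

19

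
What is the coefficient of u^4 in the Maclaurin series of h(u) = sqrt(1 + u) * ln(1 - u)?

Multiply the two series term by term and collect like powers.
[u^0] = 0;  [u^1] = -1;  [u^2] = -1;  [u^3] = -11/24;  [u^4] = -5/12.

-5/12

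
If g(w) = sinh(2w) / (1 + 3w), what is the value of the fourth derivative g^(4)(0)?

-1392

Write out both Maclaurin series and multiply, keeping only the needed powers.
The coefficient of w^4 in the expansion is -58, so g^(4)(0) = 4! * (-58) = -1392.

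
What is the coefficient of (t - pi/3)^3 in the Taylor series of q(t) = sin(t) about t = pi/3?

-1/12

q(pi/3) = sqrt(3)/2
q′(pi/3) = 1/2
q′′(pi/3) = -sqrt(3)/2
q′′′(pi/3) = -1/2
Then c_k = q^(k)(pi/3)/k! gives each Taylor coefficient.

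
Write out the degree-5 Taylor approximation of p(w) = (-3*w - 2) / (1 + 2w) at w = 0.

16*w^5 - 8*w^4 + 4*w^3 - 2*w^2 + w - 2

Multiply each power in the prefactor through the base expansion.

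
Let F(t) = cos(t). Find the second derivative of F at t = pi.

The coefficient of (t - pi)^2 in the expansion is 1/2, so F′′(pi) = 2! * (1/2) = 1.

1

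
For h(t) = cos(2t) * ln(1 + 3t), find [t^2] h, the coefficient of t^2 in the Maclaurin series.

-9/2

Write out both Maclaurin series and multiply, keeping only the needed powers.
h(0) = 0
h′(0) = 3
h′′(0) = -9
So c_2 = h′′(0)/2! = -9/2.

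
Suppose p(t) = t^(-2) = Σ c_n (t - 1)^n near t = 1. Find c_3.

-4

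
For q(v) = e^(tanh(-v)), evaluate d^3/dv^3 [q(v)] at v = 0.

1

Plug the Maclaurin series of the inner function into that of the outer and collect terms.
From the series, [v^3] q = 1/6; multiply by 3! = 6 to get 1.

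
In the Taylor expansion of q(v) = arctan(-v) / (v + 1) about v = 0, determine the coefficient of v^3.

-2/3

Multiply the numerator's expansion by the denominator's geometric series.
[v^0] = 0;  [v^1] = -1;  [v^2] = 1;  [v^3] = -2/3.
So c_3 = q′′′(0)/3! = -2/3.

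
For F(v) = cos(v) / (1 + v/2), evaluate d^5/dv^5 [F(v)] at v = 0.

Multiply the two series term by term and collect like powers.
The coefficient of v^5 in the expansion is 1/96, so F^(5)(0) = 5! * (1/96) = 5/4.

5/4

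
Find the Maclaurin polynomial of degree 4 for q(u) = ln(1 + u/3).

-u^4/324 + u^3/81 - u^2/18 + u/3

[u^0] = 0;  [u^1] = 1/3;  [u^2] = -1/18;  [u^3] = 1/81;  [u^4] = -1/324.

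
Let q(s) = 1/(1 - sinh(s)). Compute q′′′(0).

7

Plug the Maclaurin series of the inner function into that of the outer and collect terms.
The coefficient of s^3 in the expansion is 7/6, so q′′′(0) = 3! * (7/6) = 7.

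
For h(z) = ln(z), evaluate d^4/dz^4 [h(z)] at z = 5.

Use the known series and substitute for the argument.
The coefficient of (z - 5)^4 in the expansion is -1/2500, so h^(4)(5) = 4! * (-1/2500) = -6/625.

-6/625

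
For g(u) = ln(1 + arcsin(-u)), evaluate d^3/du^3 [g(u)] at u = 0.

-3

Plug the Maclaurin series of the inner function into that of the outer and collect terms.
The coefficient of u^3 in the expansion is -1/2, so g′′′(0) = 3! * (-1/2) = -3.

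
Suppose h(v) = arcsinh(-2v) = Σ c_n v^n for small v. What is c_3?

[v^0] = 0;  [v^1] = -2;  [v^2] = 0;  [v^3] = 4/3.
So c_3 = h′′′(0)/3! = 4/3.

4/3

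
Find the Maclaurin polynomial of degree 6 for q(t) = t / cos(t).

Divide the numerator series by the denominator series (power-series long division).

5*t^5/24 + t^3/2 + t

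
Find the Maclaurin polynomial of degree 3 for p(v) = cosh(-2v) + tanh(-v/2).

Combine the two series term by term.
[v^0] = 1;  [v^1] = -1/2;  [v^2] = 2;  [v^3] = 1/24.

v^3/24 + 2*v^2 - v/2 + 1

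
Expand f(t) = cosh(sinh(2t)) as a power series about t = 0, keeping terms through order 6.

Let u equal the inner series; expand the outer function in u and truncate.
f(0) = 1
f′(0) = 0
f′′(0) = 4
f′′′(0) = 0
f^(4)(0) = 80
f^(5)(0) = 0
f^(6)(0) = 2368
Dividing each by k! gives the coefficients c_0, ..., c_6.

148*t^6/45 + 10*t^4/3 + 2*t^2 + 1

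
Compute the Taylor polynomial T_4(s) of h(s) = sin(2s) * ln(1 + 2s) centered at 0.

8*s^4/3 - 4*s^3 + 4*s^2

Write out both Maclaurin series and multiply, keeping only the needed powers.
h(0) = 0
h′(0) = 0
h′′(0) = 8
h′′′(0) = -24
h^(4)(0) = 64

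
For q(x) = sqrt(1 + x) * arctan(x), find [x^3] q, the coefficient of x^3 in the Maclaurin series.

-11/24

Write out both Maclaurin series and multiply, keeping only the needed powers.
q(0) = 0
q′(0) = 1
q′′(0) = 1
q′′′(0) = -11/4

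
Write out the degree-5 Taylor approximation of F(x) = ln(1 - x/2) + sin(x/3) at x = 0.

Expand each term separately and add.
F(0) = 0
F′(0) = -1/6
F′′(0) = -1/4
F′′′(0) = -31/108
F^(4)(0) = -3/8
F^(5)(0) = -725/972

-145*x^5/23328 - x^4/64 - 31*x^3/648 - x^2/8 - x/6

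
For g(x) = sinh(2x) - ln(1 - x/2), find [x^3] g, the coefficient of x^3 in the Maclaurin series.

Expand each term separately and add.
[x^0] = 0;  [x^1] = 5/2;  [x^2] = 1/8;  [x^3] = 11/8.

11/8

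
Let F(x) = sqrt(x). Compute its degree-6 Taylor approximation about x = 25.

-21*(x - 25)^6/50000000000 + 7*(x - 25)^5/500000000 - (x - 25)^4/2000000 + (x - 25)^3/50000 - (x - 25)^2/1000 + (x - 25)/10 + 5

F(25) = 5
F′(25) = 1/10
F′′(25) = -1/500
F′′′(25) = 3/25000
F^(4)(25) = -3/250000
F^(5)(25) = 21/12500000
F^(6)(25) = -189/625000000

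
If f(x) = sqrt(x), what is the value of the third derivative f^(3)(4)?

The coefficient of (x - 4)^3 in the expansion is 1/512, so f′′′(4) = 3! * (1/512) = 3/256.

3/256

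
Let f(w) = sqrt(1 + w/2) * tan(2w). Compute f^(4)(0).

131/8

Take the Cauchy product of the two expansions.
The coefficient of w^4 in the expansion is 131/192, so f^(4)(0) = 4! * (131/192) = 131/8.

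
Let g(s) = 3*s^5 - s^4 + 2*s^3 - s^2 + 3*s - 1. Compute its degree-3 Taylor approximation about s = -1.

36*(s + 1)^3 - 43*(s + 1)^2 + 30*(s + 1) - 11

g(-1) = -11
g′(-1) = 30
g′′(-1) = -86
g′′′(-1) = 216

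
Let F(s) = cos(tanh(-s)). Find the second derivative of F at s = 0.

-1

Plug the Maclaurin series of the inner function into that of the outer and collect terms.
The coefficient of s^2 in the expansion is -1/2, so F′′(0) = 2! * (-1/2) = -1.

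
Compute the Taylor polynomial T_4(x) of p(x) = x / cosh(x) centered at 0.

Invert the denominator's series and multiply.
p(0) = 0
p′(0) = 1
p′′(0) = 0
p′′′(0) = -3
p^(4)(0) = 0

-x^3/2 + x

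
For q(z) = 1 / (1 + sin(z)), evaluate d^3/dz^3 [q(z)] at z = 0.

-5

Expand as Σ (-1)^k u^k with u equal to the inner function's series.
The coefficient of z^3 in the expansion is -5/6, so q′′′(0) = 3! * (-5/6) = -5.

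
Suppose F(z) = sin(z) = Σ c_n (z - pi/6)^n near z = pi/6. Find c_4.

1/48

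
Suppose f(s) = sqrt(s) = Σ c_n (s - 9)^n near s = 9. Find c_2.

f(9) = 3
f′(9) = 1/6
f′′(9) = -1/108

-1/216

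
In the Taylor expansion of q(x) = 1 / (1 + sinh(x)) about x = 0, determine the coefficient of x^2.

1

Write 1/(1+u) = 1 - u + u^2 - u^3 + ... and substitute the series for u.
q(0) = 1
q′(0) = -1
q′′(0) = 2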